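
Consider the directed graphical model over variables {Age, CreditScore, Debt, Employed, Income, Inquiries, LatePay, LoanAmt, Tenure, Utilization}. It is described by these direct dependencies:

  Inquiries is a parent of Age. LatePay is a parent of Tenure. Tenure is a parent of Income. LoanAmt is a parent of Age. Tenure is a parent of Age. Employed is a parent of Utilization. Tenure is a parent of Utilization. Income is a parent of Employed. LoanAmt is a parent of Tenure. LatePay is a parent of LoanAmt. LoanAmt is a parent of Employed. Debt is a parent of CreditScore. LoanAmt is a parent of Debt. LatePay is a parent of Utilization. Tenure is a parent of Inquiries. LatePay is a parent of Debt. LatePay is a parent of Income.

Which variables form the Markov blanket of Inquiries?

Inquiries's children: Age.
Pa(Inquiries) = {Tenure}.
For each child, the remaining parents (spouses of Inquiries):
  Age: LoanAmt, Tenure
Taking the union gives {Age, LoanAmt, Tenure}.

{Age, LoanAmt, Tenure}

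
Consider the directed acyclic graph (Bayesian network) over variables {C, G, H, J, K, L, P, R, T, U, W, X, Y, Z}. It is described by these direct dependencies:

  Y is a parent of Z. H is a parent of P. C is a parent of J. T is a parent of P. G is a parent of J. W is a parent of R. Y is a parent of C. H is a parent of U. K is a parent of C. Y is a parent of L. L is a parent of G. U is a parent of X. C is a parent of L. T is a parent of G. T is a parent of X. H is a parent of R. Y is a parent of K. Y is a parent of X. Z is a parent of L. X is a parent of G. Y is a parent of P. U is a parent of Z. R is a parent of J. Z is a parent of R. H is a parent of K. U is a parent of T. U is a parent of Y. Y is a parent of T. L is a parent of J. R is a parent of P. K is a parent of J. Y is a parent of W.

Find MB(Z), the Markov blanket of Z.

{C, H, L, R, U, W, Y}

A node's Markov blanket = Pa ∪ Ch ∪ (parents of Ch other than the node itself).
Pa(Z) = {U, Y}.
Children of Z: L, R.
For each child, the remaining parents (spouses of Z):
  L: C, Y
  R: H, W
MB(Z) = {C, H, L, R, U, W, Y}.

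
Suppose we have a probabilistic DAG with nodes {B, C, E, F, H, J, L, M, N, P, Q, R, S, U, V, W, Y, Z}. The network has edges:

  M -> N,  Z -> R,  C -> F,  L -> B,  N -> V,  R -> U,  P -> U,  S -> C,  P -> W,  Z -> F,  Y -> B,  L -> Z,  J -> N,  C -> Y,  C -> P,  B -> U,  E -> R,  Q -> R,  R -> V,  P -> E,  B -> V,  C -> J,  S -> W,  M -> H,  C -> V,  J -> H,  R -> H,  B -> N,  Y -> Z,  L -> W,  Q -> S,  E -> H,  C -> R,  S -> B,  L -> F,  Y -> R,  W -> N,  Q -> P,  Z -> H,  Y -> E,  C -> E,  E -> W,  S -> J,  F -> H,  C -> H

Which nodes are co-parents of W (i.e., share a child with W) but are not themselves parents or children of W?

{B, J, M}

Children of W: N.
  N's other parents are B, J, M.
Excluding nodes already adjacent to W (E, L, N, P, S), the co-parent-only contribution is {B, J, M}.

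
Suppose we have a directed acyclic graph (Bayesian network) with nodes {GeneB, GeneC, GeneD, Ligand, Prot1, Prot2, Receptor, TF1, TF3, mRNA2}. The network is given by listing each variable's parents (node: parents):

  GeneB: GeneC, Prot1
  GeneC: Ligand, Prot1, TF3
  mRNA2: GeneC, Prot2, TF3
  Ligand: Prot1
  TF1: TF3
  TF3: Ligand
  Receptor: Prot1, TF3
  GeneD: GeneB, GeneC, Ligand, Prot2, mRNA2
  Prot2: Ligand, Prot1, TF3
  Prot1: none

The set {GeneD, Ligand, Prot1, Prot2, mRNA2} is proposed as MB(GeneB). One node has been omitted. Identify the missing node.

A node's Markov blanket = Pa ∪ Ch ∪ (parents of Ch other than the node itself).
Ch(GeneB) = {GeneD}.
GeneB's parents: GeneC, Prot1.
Other parents of GeneB's children:
  GeneD: GeneC, Ligand, Prot2, mRNA2
MB(GeneB) = {GeneC, GeneD, Ligand, Prot1, Prot2, mRNA2}.
Comparing with the claimed set, GeneC is missing.

GeneC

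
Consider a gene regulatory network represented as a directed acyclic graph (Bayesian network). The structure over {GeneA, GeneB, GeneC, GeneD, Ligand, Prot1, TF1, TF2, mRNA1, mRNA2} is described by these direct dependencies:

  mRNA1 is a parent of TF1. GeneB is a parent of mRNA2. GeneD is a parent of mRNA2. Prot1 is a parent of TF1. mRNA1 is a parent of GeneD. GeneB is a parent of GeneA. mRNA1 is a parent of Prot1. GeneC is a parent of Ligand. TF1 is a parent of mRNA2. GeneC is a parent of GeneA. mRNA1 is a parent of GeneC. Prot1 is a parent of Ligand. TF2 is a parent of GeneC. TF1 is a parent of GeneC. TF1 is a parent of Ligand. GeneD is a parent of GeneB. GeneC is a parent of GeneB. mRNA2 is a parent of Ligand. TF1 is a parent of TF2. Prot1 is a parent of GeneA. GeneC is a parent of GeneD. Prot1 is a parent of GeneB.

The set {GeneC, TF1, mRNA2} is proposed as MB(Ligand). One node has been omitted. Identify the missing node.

Prot1

Recall MB(v) = parents ∪ children ∪ spouses, where spouses are the other parents of v's children.
Children of Ligand: none.
Ligand's parents: GeneC, Prot1, TF1, mRNA2.
With no children, Ligand has no spouses; the co-parent set is empty.
MB(Ligand) = {GeneC, Prot1, TF1, mRNA2}.
Comparing with the claimed set, Prot1 is missing.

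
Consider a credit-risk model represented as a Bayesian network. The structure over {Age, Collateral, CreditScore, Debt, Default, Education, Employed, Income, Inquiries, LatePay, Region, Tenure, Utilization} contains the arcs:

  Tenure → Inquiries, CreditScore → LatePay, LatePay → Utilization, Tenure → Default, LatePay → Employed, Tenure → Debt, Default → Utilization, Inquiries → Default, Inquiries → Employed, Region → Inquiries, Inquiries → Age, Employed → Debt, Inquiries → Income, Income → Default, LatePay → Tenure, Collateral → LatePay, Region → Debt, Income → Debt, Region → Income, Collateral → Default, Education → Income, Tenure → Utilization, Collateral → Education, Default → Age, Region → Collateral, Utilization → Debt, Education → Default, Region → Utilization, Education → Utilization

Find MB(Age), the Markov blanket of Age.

A node's Markov blanket = Pa ∪ Ch ∪ (parents of Ch other than the node itself).
Ch(Age) = {}.
Parents of Age: Default, Inquiries.
With no children, Age has no spouses; the co-parent set is empty.
Taking the union gives {Default, Inquiries}.

{Default, Inquiries}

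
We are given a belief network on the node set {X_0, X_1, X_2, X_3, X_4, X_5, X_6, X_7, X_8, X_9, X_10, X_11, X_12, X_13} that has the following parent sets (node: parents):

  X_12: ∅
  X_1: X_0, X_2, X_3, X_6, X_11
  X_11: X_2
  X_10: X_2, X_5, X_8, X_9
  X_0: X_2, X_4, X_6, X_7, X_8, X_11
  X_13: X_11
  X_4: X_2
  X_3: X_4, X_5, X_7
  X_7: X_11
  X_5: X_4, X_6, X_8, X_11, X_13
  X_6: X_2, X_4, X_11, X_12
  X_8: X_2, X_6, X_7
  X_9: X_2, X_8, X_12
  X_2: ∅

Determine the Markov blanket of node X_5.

X_5 has parents X_4, X_6, X_8, X_11, X_13.
X_5 has children X_3, X_10.
Parents of each child, excluding X_5:
  X_3's other parents are X_4, X_7.
  parents(X_10) \ {X_5} = {X_2, X_8, X_9}.
MB(X_5) = {X_2, X_3, X_4, X_6, X_7, X_8, X_9, X_10, X_11, X_13}.

{X_2, X_3, X_4, X_6, X_7, X_8, X_9, X_10, X_11, X_13}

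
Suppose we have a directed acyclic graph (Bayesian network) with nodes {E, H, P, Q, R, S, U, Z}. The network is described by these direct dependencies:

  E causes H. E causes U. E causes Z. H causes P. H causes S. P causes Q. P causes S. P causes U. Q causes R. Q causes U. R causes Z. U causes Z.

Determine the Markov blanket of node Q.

Pa(Q) = {P}.
Children of Q: R, U.
Co-parents of Q (other parents of its children):
  R: no additional parents.
  U's other parents are E, P.
Taking the union gives {E, P, R, U}.

{E, P, R, U}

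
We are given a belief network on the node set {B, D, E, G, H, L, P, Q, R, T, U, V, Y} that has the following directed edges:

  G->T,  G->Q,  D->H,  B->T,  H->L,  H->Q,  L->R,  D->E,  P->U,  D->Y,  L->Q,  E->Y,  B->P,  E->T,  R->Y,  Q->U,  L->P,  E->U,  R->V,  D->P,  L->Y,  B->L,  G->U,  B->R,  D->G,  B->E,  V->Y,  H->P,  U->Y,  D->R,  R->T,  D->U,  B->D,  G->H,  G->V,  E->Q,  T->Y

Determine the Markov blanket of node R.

Pa(R) = {B, D, L}.
R has children T, V, Y.
Parents of each child, excluding R:
  T's other parents are B, E, G.
  V also has parent G.
  Y also has parents D, E, L, T, U, V.
So the Markov blanket of R is {B, D, E, G, L, T, U, V, Y}.

{B, D, E, G, L, T, U, V, Y}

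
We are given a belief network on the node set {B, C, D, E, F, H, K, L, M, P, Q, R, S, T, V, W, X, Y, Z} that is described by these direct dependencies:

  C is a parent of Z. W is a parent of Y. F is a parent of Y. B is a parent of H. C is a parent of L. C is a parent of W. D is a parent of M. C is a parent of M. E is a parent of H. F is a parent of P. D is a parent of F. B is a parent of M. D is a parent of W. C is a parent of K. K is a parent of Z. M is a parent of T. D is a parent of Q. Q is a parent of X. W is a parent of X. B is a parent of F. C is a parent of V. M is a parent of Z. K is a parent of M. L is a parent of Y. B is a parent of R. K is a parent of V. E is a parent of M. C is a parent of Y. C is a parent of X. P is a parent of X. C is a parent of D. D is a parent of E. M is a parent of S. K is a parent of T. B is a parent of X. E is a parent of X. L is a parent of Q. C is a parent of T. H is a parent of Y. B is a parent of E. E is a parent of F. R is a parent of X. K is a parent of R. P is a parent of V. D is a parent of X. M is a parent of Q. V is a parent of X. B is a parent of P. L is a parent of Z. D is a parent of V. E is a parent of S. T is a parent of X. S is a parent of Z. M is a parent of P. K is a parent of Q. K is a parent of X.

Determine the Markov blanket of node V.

{B, C, D, E, K, P, Q, R, T, W, X}

Recall MB(v) = parents ∪ children ∪ spouses, where spouses are the other parents of v's children.
Pa(V) = {C, D, K, P}.
V has child X.
Co-parents of V (other parents of its children):
  X: B, C, D, E, K, P, Q, R, T, W
Union: {C, D, K, P} ∪ {X} ∪ {B, C, D, E, K, P, Q, R, T, W} = {B, C, D, E, K, P, Q, R, T, W, X}.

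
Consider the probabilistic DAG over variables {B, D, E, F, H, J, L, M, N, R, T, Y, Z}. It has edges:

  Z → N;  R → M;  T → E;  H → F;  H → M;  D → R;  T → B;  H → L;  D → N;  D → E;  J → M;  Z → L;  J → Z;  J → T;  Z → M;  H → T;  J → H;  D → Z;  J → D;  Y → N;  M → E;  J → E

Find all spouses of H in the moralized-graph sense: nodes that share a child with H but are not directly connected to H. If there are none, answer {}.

Children of H: F, L, M, T.
  L: Z
  M: J, R, Z
  F: —
  T: J
Excluding nodes already adjacent to H (F, J, L, M, T), the co-parent-only contribution is {R, Z}.

{R, Z}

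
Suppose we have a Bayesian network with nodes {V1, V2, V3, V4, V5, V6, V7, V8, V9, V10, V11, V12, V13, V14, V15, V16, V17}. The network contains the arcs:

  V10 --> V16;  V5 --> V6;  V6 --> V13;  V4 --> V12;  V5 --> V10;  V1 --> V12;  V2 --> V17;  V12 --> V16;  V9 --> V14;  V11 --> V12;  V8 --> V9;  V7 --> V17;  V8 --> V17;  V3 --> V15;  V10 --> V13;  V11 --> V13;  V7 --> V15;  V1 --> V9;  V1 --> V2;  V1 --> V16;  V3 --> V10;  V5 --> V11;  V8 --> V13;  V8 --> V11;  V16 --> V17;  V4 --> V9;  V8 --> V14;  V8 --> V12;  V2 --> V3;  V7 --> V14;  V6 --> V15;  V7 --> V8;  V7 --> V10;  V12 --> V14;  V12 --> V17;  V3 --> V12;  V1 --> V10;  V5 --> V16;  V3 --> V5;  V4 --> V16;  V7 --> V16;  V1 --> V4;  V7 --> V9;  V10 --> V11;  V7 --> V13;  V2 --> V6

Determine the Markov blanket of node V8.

Recall MB(v) = parents ∪ children ∪ spouses, where spouses are the other parents of v's children.
Parents of V8: V7.
V8 has children V9, V11, V12, V13, V14, V17.
For each child, the remaining parents (spouses of V8):
  V9's other parents are V1, V4, V7.
  V11 also has parents V5, V10.
  V12 also has parents V1, V3, V4, V11.
  V13 also has parents V6, V7, V10, V11.
  V14's other parents are V7, V9, V12.
  V17's other parents are V2, V7, V12, V16.
MB(V8) = {V1, V2, V3, V4, V5, V6, V7, V9, V10, V11, V12, V13, V14, V16, V17}.

{V1, V2, V3, V4, V5, V6, V7, V9, V10, V11, V12, V13, V14, V16, V17}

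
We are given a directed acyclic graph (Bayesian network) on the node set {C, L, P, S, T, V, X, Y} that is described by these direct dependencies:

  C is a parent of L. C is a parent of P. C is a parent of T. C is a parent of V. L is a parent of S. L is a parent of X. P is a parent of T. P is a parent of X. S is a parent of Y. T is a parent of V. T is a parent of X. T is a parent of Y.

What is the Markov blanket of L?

Pa(L) = {C}.
L's children: S, X.
Parents of each child, excluding L:
  S: no additional parents.
  parents(X) \ {L} = {P, T}.
MB(L) = {C, P, S, T, X}.

{C, P, S, T, X}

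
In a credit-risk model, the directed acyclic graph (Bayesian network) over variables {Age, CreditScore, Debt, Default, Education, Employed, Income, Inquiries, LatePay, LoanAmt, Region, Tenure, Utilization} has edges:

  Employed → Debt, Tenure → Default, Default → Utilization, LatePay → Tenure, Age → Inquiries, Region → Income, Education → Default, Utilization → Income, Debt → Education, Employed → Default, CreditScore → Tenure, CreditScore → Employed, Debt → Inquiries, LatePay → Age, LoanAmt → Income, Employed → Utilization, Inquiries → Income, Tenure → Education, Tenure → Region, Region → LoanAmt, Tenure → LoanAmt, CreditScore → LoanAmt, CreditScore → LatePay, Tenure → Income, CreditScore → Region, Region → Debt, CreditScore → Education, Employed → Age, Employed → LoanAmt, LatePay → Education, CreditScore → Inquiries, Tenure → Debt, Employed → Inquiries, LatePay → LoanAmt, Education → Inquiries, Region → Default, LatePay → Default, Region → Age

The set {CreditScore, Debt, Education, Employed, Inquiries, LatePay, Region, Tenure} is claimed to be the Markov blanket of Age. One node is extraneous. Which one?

A node's Markov blanket = Pa ∪ Ch ∪ (parents of Ch other than the node itself).
Age's parents: Employed, LatePay, Region.
Age's children: Inquiries.
Other parents of Age's children:
  Inquiries's other parents are CreditScore, Debt, Education, Employed.
MB(Age) = {CreditScore, Debt, Education, Employed, Inquiries, LatePay, Region}.
Tenure is neither a parent, child, nor co-parent of Age, so it does not belong.

Tenure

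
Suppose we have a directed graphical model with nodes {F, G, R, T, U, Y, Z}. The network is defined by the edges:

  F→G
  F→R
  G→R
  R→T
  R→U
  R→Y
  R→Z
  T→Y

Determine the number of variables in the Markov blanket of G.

2

By definition, MB(G) is built from G's parents, G's children, and the co-parents of G.
G's parents: F.
Children of G: R.
Parents of each child, excluding G:
  parents(R) \ {G} = {F}.
MB(G) = {F, R}, which has 2 nodes.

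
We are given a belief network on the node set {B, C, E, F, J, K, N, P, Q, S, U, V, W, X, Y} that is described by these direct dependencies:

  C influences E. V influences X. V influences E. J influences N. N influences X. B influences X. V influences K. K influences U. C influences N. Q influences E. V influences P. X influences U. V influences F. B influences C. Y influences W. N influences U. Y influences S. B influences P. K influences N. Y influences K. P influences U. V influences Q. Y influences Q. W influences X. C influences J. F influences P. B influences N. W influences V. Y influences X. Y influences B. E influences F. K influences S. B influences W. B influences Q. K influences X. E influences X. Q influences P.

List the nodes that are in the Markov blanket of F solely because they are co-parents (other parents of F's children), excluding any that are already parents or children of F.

{B, Q}

Children of F: P.
  P's other parents are B, Q, V.
Excluding nodes already adjacent to F (E, P, V), the co-parent-only contribution is {B, Q}.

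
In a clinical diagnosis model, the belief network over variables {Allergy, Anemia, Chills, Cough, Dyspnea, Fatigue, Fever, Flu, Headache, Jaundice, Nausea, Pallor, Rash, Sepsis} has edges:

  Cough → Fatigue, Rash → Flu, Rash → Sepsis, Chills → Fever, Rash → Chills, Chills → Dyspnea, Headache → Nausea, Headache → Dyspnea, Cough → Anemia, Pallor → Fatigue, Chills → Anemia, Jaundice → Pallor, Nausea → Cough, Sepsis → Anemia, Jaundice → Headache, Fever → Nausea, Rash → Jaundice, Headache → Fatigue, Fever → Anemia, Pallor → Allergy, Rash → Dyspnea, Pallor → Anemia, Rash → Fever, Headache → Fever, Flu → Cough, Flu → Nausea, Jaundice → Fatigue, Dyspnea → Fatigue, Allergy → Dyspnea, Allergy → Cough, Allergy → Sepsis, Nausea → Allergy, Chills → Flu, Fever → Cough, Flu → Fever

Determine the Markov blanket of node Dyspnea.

{Allergy, Chills, Cough, Fatigue, Headache, Jaundice, Pallor, Rash}

Recall MB(v) = parents ∪ children ∪ spouses, where spouses are the other parents of v's children.
Pa(Dyspnea) = {Allergy, Chills, Headache, Rash}.
Children of Dyspnea: Fatigue.
Parents of each child, excluding Dyspnea:
  Fatigue also has parents Cough, Headache, Jaundice, Pallor.
MB(Dyspnea) = {Allergy, Chills, Cough, Fatigue, Headache, Jaundice, Pallor, Rash}.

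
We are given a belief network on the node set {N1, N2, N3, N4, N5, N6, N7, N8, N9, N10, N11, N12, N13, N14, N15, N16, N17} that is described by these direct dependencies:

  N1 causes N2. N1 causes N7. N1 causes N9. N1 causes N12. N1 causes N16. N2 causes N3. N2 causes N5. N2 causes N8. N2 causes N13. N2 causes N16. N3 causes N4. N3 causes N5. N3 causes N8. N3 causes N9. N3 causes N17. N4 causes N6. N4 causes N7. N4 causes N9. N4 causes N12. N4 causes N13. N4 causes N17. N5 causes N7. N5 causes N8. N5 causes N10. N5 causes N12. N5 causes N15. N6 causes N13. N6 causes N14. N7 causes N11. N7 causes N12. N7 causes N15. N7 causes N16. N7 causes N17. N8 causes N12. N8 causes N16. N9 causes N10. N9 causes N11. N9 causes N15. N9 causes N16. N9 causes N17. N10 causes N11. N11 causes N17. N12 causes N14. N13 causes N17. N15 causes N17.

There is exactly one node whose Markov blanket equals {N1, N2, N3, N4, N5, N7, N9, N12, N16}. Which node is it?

The target node must have every member of {N1, N2, N3, N4, N5, N7, N9, N12, N16} as a parent, child, or co-parent, and no others.
Parents of N8: N2, N3, N5; children: N12, N16; co-parents: N1, N2, N4, N5, N7, N9.
These exactly cover the given set, so the node is N8.

N8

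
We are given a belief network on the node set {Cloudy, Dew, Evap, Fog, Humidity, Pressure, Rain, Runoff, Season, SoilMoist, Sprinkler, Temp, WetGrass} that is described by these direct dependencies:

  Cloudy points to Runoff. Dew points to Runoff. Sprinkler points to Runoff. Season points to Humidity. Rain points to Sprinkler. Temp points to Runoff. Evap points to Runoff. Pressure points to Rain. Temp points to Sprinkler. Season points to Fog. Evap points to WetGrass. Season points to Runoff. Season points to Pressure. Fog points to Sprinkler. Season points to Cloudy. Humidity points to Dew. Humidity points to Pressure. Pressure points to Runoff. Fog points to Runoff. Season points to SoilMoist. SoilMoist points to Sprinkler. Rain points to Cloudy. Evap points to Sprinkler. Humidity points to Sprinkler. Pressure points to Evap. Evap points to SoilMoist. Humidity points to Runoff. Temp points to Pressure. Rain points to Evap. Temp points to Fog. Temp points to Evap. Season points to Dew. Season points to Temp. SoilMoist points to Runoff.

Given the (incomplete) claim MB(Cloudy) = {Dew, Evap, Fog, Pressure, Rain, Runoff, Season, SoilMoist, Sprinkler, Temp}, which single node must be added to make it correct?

Cloudy has parents Rain, Season.
Cloudy's children: Runoff.
Co-parents of Cloudy (other parents of its children):
  Runoff: Dew, Evap, Fog, Humidity, Pressure, Season, SoilMoist, Sprinkler, Temp
MB(Cloudy) = {Dew, Evap, Fog, Humidity, Pressure, Rain, Runoff, Season, SoilMoist, Sprinkler, Temp}.
Comparing with the claimed set, Humidity is missing.

Humidity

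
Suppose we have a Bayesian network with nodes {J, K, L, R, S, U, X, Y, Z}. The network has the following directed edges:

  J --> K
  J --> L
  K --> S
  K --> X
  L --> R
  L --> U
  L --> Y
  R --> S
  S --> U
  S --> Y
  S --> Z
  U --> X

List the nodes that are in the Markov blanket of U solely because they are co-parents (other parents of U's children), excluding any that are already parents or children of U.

Children of U: X.
  parents(X) \ {U} = {K}.
Excluding nodes already adjacent to U (L, S, X), the co-parent-only contribution is {K}.

{K}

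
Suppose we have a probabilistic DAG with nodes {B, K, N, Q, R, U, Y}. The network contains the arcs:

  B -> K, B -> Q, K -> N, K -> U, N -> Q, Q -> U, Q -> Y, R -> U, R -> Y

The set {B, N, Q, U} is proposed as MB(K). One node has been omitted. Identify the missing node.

By definition, MB(K) is built from K's parents, K's children, and the co-parents of K.
Ch(K) = {N, U}.
Parents of K: B.
Parents of each child, excluding K:
  N: no additional parents.
  U's other parents are Q, R.
MB(K) = {B, N, Q, R, U}.
Comparing with the claimed set, R is missing.

R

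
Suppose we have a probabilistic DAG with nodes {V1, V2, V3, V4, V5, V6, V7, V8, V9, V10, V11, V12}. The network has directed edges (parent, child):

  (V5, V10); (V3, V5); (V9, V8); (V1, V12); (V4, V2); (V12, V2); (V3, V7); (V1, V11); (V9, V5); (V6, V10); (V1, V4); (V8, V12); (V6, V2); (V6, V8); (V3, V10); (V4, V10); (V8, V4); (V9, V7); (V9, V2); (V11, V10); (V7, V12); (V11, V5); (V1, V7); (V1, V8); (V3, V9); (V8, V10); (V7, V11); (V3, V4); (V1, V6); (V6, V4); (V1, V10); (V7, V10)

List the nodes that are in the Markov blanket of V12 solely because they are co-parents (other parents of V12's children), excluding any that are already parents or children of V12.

{V4, V6, V9}

Children of V12: V2.
  V2's other parents are V4, V6, V9.
Excluding nodes already adjacent to V12 (V1, V2, V7, V8), the co-parent-only contribution is {V4, V6, V9}.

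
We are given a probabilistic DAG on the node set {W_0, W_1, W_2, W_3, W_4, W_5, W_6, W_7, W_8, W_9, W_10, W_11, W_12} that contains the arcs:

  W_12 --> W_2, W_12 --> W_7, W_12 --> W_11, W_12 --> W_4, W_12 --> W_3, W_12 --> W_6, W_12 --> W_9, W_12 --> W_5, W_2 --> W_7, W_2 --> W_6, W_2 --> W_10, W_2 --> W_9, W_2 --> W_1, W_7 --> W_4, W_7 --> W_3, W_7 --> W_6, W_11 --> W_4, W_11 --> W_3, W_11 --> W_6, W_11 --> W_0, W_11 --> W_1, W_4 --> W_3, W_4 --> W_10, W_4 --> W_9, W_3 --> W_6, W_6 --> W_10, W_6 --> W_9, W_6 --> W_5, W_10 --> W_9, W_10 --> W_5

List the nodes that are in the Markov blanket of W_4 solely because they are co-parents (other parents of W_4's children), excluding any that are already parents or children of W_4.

Children of W_4: W_3, W_9, W_10.
  W_3: W_7, W_11, W_12
  W_10: W_2, W_6
  W_9: W_2, W_6, W_10, W_12
Excluding nodes already adjacent to W_4 (W_3, W_7, W_9, W_10, W_11, W_12), the co-parent-only contribution is {W_2, W_6}.

{W_2, W_6}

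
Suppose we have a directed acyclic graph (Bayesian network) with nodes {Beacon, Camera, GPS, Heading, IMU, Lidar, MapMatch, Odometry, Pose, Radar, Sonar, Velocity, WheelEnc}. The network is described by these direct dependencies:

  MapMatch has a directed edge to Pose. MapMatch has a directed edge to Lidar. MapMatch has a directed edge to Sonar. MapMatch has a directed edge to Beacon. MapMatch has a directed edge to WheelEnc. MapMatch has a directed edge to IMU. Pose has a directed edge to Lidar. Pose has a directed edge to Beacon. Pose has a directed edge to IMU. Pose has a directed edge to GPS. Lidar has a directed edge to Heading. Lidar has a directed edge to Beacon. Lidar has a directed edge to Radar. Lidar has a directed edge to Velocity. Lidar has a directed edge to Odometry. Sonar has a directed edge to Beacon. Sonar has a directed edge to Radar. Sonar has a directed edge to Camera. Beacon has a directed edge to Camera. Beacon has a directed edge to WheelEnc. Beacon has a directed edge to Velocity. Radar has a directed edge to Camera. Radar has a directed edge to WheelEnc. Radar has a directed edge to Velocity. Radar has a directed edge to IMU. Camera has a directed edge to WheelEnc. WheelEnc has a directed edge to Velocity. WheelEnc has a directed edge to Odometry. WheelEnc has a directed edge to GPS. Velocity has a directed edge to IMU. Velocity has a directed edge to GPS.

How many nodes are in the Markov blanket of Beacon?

8

Parents of Beacon: Lidar, MapMatch, Pose, Sonar.
Beacon's children: Camera, Velocity, WheelEnc.
Parents of each child, excluding Beacon:
  Camera: Radar, Sonar
  WheelEnc: Camera, MapMatch, Radar
  Velocity: Lidar, Radar, WheelEnc
MB(Beacon) = {Camera, Lidar, MapMatch, Pose, Radar, Sonar, Velocity, WheelEnc}, which has 8 nodes.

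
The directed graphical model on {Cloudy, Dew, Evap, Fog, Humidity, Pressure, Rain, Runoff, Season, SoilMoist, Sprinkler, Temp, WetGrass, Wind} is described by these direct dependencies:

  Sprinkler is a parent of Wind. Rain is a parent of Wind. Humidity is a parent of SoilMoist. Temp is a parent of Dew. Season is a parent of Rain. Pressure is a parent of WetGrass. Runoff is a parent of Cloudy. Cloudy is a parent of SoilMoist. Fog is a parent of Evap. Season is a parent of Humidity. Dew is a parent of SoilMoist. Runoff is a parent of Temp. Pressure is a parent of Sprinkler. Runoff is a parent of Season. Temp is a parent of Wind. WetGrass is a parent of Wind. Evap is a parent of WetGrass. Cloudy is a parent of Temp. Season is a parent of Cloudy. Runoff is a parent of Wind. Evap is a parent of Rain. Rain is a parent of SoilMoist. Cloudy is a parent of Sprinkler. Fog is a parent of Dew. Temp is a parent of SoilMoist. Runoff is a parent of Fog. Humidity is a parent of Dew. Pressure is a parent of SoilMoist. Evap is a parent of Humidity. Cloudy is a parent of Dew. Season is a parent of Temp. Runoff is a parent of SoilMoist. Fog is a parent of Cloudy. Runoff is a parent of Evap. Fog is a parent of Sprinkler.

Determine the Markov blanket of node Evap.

{Fog, Humidity, Pressure, Rain, Runoff, Season, WetGrass}

By definition, MB(Evap) is built from Evap's parents, Evap's children, and the co-parents of Evap.
Parents of Evap: Fog, Runoff.
Evap has children Humidity, Rain, WetGrass.
Parents of each child, excluding Evap:
  Rain's other parent is Season.
  parents(Humidity) \ {Evap} = {Season}.
  WetGrass's other parent is Pressure.
MB(Evap) = {Fog, Humidity, Pressure, Rain, Runoff, Season, WetGrass}.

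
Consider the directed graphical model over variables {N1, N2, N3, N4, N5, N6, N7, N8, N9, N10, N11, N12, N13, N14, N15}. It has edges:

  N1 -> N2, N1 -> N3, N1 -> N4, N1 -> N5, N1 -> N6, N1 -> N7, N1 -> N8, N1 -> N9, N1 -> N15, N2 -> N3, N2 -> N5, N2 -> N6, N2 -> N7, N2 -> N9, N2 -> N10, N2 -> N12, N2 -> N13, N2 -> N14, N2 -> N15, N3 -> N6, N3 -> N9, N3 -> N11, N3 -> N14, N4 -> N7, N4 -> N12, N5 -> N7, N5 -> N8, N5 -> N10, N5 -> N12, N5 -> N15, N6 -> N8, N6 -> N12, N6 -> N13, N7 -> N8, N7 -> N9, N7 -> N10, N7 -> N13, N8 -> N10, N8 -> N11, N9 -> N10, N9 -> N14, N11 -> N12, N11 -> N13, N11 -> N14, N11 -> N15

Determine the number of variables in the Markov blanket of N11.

By definition, MB(N11) is built from N11's parents, N11's children, and the co-parents of N11.
Pa(N11) = {N3, N8}.
Children of N11: N12, N13, N14, N15.
Co-parents of N11 (other parents of its children):
  N12: N2, N4, N5, N6
  N13: N2, N6, N7
  N14: N2, N3, N9
  N15: N1, N2, N5
MB(N11) = {N1, N2, N3, N4, N5, N6, N7, N8, N9, N12, N13, N14, N15}, which has 13 nodes.

13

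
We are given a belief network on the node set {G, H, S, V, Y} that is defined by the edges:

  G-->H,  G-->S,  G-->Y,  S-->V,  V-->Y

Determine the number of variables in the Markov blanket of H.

Parents of H: G.
Ch(H) = {}.
With no children, H has no spouses; the co-parent set is empty.
MB(H) = {G}, which has 1 node.

1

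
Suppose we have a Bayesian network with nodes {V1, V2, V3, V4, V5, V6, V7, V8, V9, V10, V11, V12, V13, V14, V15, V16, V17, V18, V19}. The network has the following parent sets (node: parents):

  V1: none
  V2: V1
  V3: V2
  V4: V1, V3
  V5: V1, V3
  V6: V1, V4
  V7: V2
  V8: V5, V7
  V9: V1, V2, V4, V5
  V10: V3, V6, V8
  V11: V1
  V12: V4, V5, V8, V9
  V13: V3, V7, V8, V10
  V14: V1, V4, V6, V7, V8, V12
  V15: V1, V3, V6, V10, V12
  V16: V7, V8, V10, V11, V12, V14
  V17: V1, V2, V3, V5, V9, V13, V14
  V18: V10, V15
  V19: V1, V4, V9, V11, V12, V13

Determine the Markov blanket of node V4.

V4's parents: V1, V3.
Children of V4: V6, V9, V12, V14, V19.
Parents of each child, excluding V4:
  V6's other parent is V1.
  V9 also has parents V1, V2, V5.
  V12's other parents are V5, V8, V9.
  V14 also has parents V1, V6, V7, V8, V12.
  parents(V19) \ {V4} = {V1, V9, V11, V12, V13}.
Taking the union gives {V1, V2, V3, V5, V6, V7, V8, V9, V11, V12, V13, V14, V19}.

{V1, V2, V3, V5, V6, V7, V8, V9, V11, V12, V13, V14, V19}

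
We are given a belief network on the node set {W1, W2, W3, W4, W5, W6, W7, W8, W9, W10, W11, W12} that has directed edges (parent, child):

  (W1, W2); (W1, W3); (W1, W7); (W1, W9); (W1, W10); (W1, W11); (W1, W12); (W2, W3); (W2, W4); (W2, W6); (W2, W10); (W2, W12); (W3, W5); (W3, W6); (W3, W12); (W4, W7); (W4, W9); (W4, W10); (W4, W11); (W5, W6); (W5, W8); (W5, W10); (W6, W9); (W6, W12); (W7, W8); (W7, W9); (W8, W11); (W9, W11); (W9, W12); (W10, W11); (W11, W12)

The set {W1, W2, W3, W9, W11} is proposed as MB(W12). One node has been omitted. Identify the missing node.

W6

Recall MB(v) = parents ∪ children ∪ spouses, where spouses are the other parents of v's children.
W12's parents: W1, W2, W3, W6, W9, W11.
Children of W12: none.
W12 has no children, so there are no co-parents.
MB(W12) = {W1, W2, W3, W6, W9, W11}.
Comparing with the claimed set, W6 is missing.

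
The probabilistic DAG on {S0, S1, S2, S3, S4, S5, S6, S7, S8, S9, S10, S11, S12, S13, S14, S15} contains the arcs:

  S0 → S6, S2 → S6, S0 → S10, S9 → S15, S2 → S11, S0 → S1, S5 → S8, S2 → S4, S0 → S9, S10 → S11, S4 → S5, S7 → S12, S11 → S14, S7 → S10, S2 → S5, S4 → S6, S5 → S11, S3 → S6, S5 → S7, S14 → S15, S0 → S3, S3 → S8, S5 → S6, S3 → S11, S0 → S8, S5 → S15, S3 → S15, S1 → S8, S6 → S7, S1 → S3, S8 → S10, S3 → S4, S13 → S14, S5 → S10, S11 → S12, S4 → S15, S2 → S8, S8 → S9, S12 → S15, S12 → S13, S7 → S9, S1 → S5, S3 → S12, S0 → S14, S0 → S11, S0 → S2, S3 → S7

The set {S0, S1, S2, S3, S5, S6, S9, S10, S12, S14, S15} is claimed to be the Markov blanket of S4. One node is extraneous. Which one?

S4 has children S5, S6, S15.
S4's parents: S2, S3.
Other parents of S4's children:
  S5 also has parents S1, S2.
  S6 also has parents S0, S2, S3, S5.
  S15's other parents are S3, S5, S9, S12, S14.
MB(S4) = {S0, S1, S2, S3, S5, S6, S9, S12, S14, S15}.
S10 is neither a parent, child, nor co-parent of S4, so it does not belong.

S10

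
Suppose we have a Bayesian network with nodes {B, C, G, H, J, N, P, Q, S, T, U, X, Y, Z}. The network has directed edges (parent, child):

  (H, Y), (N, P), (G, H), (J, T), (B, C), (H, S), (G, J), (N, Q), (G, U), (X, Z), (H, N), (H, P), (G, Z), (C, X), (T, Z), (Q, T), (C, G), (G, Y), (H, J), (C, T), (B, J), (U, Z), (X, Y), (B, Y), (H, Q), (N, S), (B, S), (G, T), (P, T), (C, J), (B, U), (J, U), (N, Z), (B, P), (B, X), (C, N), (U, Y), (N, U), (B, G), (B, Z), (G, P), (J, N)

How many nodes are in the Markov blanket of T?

Pa(T) = {C, G, J, P, Q}.
Children of T: Z.
Other parents of T's children:
  Z's other parents are B, G, N, U, X.
MB(T) = {B, C, G, J, N, P, Q, U, X, Z}, which has 10 nodes.

10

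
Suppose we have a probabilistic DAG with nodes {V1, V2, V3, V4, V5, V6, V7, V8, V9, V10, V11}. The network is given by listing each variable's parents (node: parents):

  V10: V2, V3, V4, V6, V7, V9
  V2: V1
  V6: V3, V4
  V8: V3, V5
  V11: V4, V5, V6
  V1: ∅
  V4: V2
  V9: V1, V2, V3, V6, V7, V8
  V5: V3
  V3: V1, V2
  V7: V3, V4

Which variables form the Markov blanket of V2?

{V1, V3, V4, V6, V7, V8, V9, V10}

V2 has parent V1.
Ch(V2) = {V3, V4, V9, V10}.
For each child, the remaining parents (spouses of V2):
  parents(V3) \ {V2} = {V1}.
  V4 has no other parent.
  parents(V9) \ {V2} = {V1, V3, V6, V7, V8}.
  V10 also has parents V3, V4, V6, V7, V9.
Taking the union gives {V1, V3, V4, V6, V7, V8, V9, V10}.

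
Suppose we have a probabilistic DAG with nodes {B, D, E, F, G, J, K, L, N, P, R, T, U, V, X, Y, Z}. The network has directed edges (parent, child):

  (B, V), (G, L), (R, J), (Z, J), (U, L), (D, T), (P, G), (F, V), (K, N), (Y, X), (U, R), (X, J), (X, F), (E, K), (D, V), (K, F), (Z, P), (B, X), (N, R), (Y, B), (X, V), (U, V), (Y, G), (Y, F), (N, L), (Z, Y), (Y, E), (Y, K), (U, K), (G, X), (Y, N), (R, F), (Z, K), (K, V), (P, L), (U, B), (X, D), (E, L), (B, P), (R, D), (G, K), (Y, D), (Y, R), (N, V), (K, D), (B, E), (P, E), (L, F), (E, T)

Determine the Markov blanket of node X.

A node's Markov blanket = Pa ∪ Ch ∪ (parents of Ch other than the node itself).
X has children D, F, J, V.
X's parents: B, G, Y.
For each child, the remaining parents (spouses of X):
  D: K, R, Y
  F: K, L, R, Y
  V: B, D, F, K, N, U
  J: R, Z
Union: {B, G, Y} ∪ {D, F, J, V} ∪ {B, D, F, K, L, N, R, U, Y, Z} = {B, D, F, G, J, K, L, N, R, U, V, Y, Z}.

{B, D, F, G, J, K, L, N, R, U, V, Y, Z}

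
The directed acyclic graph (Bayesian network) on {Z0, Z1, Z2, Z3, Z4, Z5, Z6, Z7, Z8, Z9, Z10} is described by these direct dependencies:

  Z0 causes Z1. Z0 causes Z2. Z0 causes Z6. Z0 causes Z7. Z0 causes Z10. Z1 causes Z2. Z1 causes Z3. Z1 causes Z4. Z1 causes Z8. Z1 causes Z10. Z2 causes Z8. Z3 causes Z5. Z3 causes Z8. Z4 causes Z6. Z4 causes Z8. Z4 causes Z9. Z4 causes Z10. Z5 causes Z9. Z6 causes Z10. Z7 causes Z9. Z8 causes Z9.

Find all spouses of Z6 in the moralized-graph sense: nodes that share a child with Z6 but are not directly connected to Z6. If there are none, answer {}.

Children of Z6: Z10.
  Z10 also has parents Z0, Z1, Z4.
Excluding nodes already adjacent to Z6 (Z0, Z4, Z10), the co-parent-only contribution is {Z1}.

{Z1}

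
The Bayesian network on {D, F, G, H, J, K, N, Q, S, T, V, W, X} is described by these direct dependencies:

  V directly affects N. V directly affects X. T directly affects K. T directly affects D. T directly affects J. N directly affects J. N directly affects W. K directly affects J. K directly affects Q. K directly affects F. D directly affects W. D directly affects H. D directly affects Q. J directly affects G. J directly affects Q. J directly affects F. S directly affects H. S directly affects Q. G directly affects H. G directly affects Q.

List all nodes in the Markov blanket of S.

{D, G, H, J, K, Q}

S has no parents.
Ch(S) = {H, Q}.
Other parents of S's children:
  H's other parents are D, G.
  parents(Q) \ {S} = {D, G, J, K}.
Union: {} ∪ {H, Q} ∪ {D, G, J, K} = {D, G, H, J, K, Q}.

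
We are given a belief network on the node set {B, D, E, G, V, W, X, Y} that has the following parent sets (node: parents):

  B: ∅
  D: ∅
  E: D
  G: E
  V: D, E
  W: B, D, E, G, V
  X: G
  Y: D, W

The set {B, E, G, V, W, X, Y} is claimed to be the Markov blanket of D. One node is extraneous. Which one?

By definition, MB(D) is built from D's parents, D's children, and the co-parents of D.
Pa(D) = {}.
Ch(D) = {E, V, W, Y}.
Other parents of D's children:
  E: —
  V: E
  W: B, E, G, V
  Y: W
MB(D) = {B, E, G, V, W, Y}.
X is neither a parent, child, nor co-parent of D, so it does not belong.

X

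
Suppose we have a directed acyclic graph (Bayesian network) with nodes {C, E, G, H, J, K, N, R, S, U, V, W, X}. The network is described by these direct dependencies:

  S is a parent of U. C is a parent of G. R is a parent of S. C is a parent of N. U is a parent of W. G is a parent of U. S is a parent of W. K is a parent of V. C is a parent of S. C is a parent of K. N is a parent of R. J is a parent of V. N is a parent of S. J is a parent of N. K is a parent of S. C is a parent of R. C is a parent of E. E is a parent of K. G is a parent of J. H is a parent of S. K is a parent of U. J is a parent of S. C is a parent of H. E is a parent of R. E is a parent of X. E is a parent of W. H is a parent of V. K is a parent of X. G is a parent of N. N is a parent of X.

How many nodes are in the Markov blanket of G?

Recall MB(v) = parents ∪ children ∪ spouses, where spouses are the other parents of v's children.
Pa(G) = {C}.
Ch(G) = {J, N, U}.
For each child, the remaining parents (spouses of G):
  J: no additional parents.
  N also has parents C, J.
  U also has parents K, S.
MB(G) = {C, J, K, N, S, U}, which has 6 nodes.

6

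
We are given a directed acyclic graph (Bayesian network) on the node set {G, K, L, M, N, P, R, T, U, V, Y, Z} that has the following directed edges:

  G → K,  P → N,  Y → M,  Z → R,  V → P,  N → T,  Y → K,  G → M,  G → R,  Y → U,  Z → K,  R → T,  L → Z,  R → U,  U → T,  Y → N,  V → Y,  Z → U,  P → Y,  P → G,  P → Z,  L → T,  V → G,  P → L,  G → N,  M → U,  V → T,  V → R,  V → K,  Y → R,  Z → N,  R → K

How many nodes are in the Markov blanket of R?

R's parents: G, V, Y, Z.
R's children: K, T, U.
Parents of each child, excluding R:
  K: G, V, Y, Z
  U: M, Y, Z
  T: L, N, U, V
MB(R) = {G, K, L, M, N, T, U, V, Y, Z}, which has 10 nodes.

10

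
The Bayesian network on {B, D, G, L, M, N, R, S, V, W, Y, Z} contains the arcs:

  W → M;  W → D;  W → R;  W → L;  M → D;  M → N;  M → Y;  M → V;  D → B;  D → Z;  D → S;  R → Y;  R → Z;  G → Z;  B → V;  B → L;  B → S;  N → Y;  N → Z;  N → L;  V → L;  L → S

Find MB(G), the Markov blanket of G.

Ch(G) = {Z}.
G's parents: none.
Other parents of G's children:
  parents(Z) \ {G} = {D, N, R}.
So the Markov blanket of G is {D, N, R, Z}.

{D, N, R, Z}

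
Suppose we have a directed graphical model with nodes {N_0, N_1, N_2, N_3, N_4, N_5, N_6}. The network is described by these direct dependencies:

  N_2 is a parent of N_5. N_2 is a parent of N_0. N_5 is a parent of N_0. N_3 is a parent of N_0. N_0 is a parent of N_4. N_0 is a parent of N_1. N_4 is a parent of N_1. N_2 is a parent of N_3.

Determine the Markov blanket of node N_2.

{N_0, N_3, N_5}

Recall MB(v) = parents ∪ children ∪ spouses, where spouses are the other parents of v's children.
N_2 has no parents.
Children of N_2: N_0, N_3, N_5.
Parents of each child, excluding N_2:
  N_3: —
  N_5: —
  N_0: N_3, N_5
So the Markov blanket of N_2 is {N_0, N_3, N_5}.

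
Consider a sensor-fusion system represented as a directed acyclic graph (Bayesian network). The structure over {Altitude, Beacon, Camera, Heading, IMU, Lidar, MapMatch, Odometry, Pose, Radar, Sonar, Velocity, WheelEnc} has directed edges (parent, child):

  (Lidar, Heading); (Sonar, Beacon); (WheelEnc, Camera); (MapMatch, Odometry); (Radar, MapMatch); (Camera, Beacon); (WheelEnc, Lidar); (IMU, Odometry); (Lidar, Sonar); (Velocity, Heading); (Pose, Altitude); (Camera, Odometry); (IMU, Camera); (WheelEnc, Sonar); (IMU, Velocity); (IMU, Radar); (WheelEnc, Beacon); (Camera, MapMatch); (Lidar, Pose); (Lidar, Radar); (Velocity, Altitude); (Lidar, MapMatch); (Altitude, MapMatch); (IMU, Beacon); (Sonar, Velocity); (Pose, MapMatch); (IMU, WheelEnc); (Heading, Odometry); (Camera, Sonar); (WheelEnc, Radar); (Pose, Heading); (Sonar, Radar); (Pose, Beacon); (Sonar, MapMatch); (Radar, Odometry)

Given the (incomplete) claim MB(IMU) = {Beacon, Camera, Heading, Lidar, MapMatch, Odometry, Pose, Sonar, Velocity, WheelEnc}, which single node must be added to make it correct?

Radar

A node's Markov blanket = Pa ∪ Ch ∪ (parents of Ch other than the node itself).
Parents of IMU: none.
Children of IMU: Beacon, Camera, Odometry, Radar, Velocity, WheelEnc.
Other parents of IMU's children:
  WheelEnc: —
  Camera: WheelEnc
  Velocity: Sonar
  Beacon: Camera, Pose, Sonar, WheelEnc
  Radar: Lidar, Sonar, WheelEnc
  Odometry: Camera, Heading, MapMatch, Radar
MB(IMU) = {Beacon, Camera, Heading, Lidar, MapMatch, Odometry, Pose, Radar, Sonar, Velocity, WheelEnc}.
Comparing with the claimed set, Radar is missing.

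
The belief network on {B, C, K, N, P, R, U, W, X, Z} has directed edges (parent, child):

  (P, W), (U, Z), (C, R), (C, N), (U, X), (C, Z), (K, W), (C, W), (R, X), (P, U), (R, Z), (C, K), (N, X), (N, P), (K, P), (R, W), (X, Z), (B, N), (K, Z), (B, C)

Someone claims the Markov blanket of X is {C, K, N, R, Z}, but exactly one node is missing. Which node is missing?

U

Recall MB(v) = parents ∪ children ∪ spouses, where spouses are the other parents of v's children.
X has parents N, R, U.
X's children: Z.
Co-parents of X (other parents of its children):
  Z: C, K, R, U
MB(X) = {C, K, N, R, U, Z}.
Comparing with the claimed set, U is missing.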